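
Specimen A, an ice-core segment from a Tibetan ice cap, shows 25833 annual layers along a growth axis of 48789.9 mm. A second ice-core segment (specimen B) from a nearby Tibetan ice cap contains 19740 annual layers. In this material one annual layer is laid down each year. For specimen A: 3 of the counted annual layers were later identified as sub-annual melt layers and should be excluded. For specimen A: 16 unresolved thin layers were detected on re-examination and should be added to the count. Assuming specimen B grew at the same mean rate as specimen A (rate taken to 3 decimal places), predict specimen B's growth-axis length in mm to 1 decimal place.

Specimen A: true annual layer count = 25833 − 3 + 16 = 25846.
A: Extension rate ≈ 48789.9 / 25846 = 1.888 mm/year.
Length of B = 1.888 × 19740 = 37269.1 mm.

37269.1 mm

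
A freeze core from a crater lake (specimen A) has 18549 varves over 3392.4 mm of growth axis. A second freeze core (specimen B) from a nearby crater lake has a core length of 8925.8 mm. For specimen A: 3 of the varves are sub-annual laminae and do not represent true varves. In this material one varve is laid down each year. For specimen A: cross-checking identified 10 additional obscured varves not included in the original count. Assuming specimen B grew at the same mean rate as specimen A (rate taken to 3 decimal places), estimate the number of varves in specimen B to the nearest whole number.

48775 varves

Specimen A: correcting the raw count gives 18549 − 3 + 10 = 18556 true varves.
A: Mean rate = 3392.4 mm / 18556 years ≈ 0.183 mm/yr.
B spans 8925.8 / 0.183 = 48774.86 years ≈ 48775 varves.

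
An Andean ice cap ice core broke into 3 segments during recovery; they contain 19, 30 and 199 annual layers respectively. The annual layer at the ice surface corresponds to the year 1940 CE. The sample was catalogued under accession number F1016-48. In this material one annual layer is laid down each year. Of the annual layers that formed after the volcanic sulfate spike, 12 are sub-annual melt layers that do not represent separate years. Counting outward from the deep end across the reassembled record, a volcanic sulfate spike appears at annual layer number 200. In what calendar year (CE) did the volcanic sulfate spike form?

1904 CE

Total annual layers = 19 + 30 + 199 = 248.
Between annual layer 200 and the ice surface there are 248 − 200 = 48 annual layers.
48 − 12 false = 36 true annual layers after the volcanic sulfate spike.
Counting back 36 years from 1940 CE places the volcanic sulfate spike in 1940 − 36 = 1904 CE.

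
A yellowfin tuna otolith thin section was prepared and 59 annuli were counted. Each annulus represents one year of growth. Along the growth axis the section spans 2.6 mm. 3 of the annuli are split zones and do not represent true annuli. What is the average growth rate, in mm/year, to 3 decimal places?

0.046 mm/year

True annulus count = 59 − 3 = 56.
Mean rate = 2.6 mm / 56 years ≈ 0.046 mm/year.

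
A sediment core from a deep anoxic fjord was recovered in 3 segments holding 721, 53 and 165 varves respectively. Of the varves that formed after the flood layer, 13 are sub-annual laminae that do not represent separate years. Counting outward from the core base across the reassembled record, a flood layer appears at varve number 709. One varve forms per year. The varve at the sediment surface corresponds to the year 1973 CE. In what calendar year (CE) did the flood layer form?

Total varves = 721 + 53 + 165 = 939.
Between varve 709 and the sediment surface there are 939 − 709 = 230 varves.
230 − 13 false = 217 true varves after the flood layer.
Counting back 217 years from 1973 CE places the flood layer in 1973 − 217 = 1756 CE.

1756 CE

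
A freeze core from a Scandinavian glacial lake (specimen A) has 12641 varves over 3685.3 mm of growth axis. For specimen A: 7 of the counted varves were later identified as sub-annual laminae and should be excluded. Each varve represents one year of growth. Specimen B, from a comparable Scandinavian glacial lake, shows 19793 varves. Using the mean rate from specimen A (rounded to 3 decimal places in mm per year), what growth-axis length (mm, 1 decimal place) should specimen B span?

5779.6 mm

Specimen A: true varve count = 12641 − 7 = 12634.
A: Extension rate ≈ 3685.3 / 12634 = 0.292 mm/year.
Length of B = 0.292 × 19793 = 5779.6 mm.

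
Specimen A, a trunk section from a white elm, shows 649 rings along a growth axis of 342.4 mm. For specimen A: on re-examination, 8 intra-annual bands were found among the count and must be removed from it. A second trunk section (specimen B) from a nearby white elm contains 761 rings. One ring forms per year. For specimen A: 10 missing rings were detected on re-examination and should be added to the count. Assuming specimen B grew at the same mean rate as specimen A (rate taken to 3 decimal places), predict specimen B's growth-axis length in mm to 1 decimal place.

400.3 mm

Specimen A: correcting the raw count gives 649 − 8 + 10 = 651 true rings.
A: Extension rate ≈ 342.4 / 651 = 0.526 mm/year.
B's length ≈ 0.526 × 761 = 400.3 mm.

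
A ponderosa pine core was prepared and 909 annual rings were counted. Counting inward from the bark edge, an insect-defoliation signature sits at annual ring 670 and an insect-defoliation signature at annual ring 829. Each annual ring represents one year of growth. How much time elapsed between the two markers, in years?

159 years

829 − 670 = 159 annual rings lie between the two events.
One annual ring per year makes the interval 159 years.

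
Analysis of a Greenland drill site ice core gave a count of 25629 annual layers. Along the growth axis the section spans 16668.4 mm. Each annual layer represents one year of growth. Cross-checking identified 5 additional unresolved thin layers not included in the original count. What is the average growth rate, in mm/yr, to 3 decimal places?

True annual layer count = 25629 + 5 = 25634.
Extension rate ≈ 16668.4 / 25634 = 0.650 mm/yr.

0.650 mm/yr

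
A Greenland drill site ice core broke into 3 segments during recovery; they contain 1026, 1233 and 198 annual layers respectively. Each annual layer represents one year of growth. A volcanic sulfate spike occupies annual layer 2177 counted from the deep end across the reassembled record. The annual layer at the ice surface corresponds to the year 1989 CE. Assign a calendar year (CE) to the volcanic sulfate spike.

1709 CE

Total annual layers = 1026 + 1233 + 198 = 2457.
2457 − 2177 = 280 annual layers lie beyond the volcanic sulfate spike toward the ice surface.
Counting back 280 years from 1989 CE places the volcanic sulfate spike in 1989 − 280 = 1709 CE.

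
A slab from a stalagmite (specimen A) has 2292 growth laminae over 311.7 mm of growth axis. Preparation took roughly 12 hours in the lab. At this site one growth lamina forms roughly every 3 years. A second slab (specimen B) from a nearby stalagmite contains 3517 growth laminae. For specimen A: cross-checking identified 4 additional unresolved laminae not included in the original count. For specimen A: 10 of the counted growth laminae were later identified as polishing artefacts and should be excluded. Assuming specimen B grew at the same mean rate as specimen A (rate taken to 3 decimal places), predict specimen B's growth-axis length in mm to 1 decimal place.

Specimen A: adjusted count: 2292 − 10 + 4 = 2286 growth laminae.
Specimen A: multiplying by 3 years per growth lamina: 2286 × 3 = 6858 years.
A: Extension rate ≈ 311.7 / 6858 = 0.045 mm/yr.
Specimen B: multiplying by 3 years per growth lamina: 3517 × 3 = 10551 years. For B, 0.045 mm/year × 10551 years = 474.8 mm.

474.8 mm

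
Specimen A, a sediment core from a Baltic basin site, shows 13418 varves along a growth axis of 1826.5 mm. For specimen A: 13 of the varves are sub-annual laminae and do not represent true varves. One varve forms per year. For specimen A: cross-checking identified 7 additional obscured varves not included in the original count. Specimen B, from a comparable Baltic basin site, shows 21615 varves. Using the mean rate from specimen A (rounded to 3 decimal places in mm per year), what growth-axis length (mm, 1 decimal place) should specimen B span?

2939.6 mm

Specimen A: true varve count = 13418 − 13 + 7 = 13412.
A: 1826.5 mm over 13412 years gives 1826.5 / 13412 ≈ 0.136 mm/yr.
For B, 0.136 mm/year × 21615 years = 2939.6 mm.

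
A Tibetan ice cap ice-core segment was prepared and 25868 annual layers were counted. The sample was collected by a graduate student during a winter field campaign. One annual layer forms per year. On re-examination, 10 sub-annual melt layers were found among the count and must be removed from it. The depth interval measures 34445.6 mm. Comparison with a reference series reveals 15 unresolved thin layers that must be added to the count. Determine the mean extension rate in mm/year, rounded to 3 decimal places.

1.331 mm/year

Adjusted count: 25868 − 10 + 15 = 25873 annual layers.
Mean rate = 34445.6 mm / 25873 years ≈ 1.331 mm/year.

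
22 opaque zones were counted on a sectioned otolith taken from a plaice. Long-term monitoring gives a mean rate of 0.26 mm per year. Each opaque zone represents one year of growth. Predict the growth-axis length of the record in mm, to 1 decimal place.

5.7 mm

The record spans 22 years at 0.26 mm per year.
Predicted length = 0.26 mm/year × 22 years = 5.7 mm.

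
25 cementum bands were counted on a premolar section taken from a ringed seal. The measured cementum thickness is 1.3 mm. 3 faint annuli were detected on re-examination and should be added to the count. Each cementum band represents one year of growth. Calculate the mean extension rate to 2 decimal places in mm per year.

After corrections the count is 25 + 3 = 28 cementum bands.
1.3 mm over 28 years gives 1.3 / 28 ≈ 0.05 mm per year.

0.05 mm per year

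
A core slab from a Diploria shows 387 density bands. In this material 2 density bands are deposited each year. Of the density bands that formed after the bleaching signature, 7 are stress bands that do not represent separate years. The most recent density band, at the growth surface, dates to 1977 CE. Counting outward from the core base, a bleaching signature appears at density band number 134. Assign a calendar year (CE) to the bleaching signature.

387 − 134 = 253 density bands lie beyond the bleaching signature toward the growth surface.
Excluding 7 false density bands: 253 − 7 = 246.
With 2 density bands per year, 246 / 2 = 123 years.
1977 − 123 = 1854 CE.

1854 CE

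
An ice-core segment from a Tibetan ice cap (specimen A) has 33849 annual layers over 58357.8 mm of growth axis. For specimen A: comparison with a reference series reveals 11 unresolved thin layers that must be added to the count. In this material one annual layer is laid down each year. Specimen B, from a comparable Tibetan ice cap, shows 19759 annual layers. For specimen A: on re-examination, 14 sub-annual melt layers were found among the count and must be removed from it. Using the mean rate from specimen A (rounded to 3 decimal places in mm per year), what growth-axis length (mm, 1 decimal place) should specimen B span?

34064.5 mm

Specimen A: adjusted count: 33849 − 14 + 11 = 33846 annual layers.
A: Mean rate = 58357.8 mm / 33846 years ≈ 1.724 mm/year.
Length of B = 1.724 × 19759 = 34064.5 mm.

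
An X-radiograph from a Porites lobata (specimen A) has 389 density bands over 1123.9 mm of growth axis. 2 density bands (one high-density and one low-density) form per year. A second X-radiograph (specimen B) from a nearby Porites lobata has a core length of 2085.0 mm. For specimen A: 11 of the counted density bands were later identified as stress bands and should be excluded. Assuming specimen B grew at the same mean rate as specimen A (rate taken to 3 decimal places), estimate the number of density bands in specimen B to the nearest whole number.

701 density bands

Specimen A: correcting the raw count gives 389 − 11 = 378 true density bands.
Specimen A: 378 density bands at 2 per year is 378 / 2 = 189 years.
A: Mean rate = 1123.9 mm / 189 years ≈ 5.947 mm per year.
B spans 2085.0 / 5.947 = 350.60 years; at 2 density bands per year that is 350.60 × 2 ≈ 701 density bands.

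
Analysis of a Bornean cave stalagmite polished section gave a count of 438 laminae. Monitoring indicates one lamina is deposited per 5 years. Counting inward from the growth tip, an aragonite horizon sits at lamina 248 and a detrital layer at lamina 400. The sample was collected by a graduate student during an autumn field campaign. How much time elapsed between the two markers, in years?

Separation: 400 − 248 = 152 laminae.
Multiplying by 5 years per lamina: 152 × 5 = 760 years.

760 yr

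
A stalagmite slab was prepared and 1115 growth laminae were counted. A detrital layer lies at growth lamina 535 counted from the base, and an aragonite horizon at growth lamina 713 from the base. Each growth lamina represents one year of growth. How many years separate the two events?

178 years

713 − 535 = 178 growth laminae lie between the two events.
That is 178 years at one growth lamina per year.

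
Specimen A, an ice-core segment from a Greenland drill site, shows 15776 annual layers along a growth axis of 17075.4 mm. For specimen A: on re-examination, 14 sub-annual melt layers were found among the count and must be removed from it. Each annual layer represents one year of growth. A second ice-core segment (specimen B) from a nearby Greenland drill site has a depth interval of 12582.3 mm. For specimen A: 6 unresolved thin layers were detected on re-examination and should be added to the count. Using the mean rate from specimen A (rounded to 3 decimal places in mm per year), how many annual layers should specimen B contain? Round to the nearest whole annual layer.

11618 annual layers

Specimen A: true annual layer count = 15776 − 14 + 6 = 15768.
A: Extension rate ≈ 17075.4 / 15768 = 1.083 mm per year.
Specimen B: 12582.3 mm / 1.083 mm per year = 11618.01 years ≈ 11618 annual layers.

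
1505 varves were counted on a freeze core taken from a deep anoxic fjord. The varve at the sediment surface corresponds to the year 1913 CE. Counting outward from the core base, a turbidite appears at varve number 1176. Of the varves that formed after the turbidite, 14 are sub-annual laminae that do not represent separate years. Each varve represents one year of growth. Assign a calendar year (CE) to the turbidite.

The turbidite sits at varve 1176 from the core base, so 1505 − 1176 = 329 varves formed after it.
Excluding 14 false varves: 329 − 14 = 315.
Counting back 315 years from 1913 CE places the turbidite in 1913 − 315 = 1598 CE.

1598 CE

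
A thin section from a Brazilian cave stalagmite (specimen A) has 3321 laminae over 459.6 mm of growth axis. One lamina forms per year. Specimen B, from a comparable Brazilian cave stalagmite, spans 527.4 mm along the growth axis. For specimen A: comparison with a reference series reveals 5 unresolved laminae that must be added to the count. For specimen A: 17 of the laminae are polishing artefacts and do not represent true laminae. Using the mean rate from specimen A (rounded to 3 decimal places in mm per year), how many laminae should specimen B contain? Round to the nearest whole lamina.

3794 laminae

Specimen A: true lamina count = 3321 − 17 + 5 = 3309.
A: Mean rate = 459.6 mm / 3309 years ≈ 0.139 mm/yr.
Specimen B: 527.4 mm / 0.139 mm per year = 3794.24 years ≈ 3794 laminae.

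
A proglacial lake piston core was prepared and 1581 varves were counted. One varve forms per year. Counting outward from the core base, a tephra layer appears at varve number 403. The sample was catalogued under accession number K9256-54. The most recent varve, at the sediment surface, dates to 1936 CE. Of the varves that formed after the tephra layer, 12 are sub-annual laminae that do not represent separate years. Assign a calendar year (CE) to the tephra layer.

1581 − 403 = 1178 varves lie beyond the tephra layer toward the sediment surface.
Removing the 12 false varves leaves 1178 − 12 = 1166 true varves beyond the tephra layer.
The varve at the sediment surface is 1936 CE, so the tephra layer dates to 1936 − 1166 = 770 CE.

770 CE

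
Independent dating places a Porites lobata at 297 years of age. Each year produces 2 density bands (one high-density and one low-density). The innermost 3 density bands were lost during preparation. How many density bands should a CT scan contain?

591 density bands

With 2 density bands per year, 297 years would produce 297 × 2 = 594 density bands.
Subtracting the 3 density bands not captured gives 594 − 3 = 591 density bands in the record.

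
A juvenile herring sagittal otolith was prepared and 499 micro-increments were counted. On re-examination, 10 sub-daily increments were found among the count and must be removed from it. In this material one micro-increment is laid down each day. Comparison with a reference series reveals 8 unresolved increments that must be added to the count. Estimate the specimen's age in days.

Correcting the raw count gives 499 − 10 + 8 = 497 true micro-increments.
With a one-to-one micro-increment periodicity this is 497 days.

497 d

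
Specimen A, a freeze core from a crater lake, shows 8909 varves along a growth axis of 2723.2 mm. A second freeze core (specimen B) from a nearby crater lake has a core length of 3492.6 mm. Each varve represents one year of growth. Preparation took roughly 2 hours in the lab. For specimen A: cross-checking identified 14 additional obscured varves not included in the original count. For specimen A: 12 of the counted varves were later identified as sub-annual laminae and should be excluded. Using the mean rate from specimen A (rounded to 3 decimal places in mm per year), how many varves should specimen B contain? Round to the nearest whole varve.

Specimen A: after corrections the count is 8909 − 12 + 14 = 8911 varves.
A: Extension rate ≈ 2723.2 / 8911 = 0.306 mm per year.
B spans 3492.6 / 0.306 = 11413.73 years ≈ 11414 varves.

11414 varves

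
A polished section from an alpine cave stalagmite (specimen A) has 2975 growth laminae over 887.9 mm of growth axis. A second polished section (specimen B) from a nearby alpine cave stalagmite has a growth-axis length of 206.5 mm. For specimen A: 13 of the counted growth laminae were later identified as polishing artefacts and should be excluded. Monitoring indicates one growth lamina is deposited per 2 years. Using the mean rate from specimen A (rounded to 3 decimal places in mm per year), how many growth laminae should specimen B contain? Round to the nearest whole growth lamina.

688 growth laminae

Specimen A: true growth lamina count = 2975 − 13 = 2962.
Specimen A: 2962 growth laminae at 2 years each span 2962 × 2 = 5924 years.
A: Mean rate = 887.9 mm / 5924 years ≈ 0.150 mm/yr.
Specimen B: 206.5 mm / 0.150 mm per year = 1376.67 years; at 2 years per growth lamina that is 1376.67 / 2 ≈ 688 growth laminae.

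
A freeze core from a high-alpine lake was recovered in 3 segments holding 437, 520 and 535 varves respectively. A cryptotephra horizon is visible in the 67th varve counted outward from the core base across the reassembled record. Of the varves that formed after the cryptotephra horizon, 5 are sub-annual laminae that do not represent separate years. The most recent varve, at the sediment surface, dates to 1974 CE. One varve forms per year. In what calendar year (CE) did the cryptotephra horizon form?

Total varves = 437 + 520 + 535 = 1492.
Between varve 67 and the sediment surface there are 1492 − 67 = 1425 varves.
Excluding 5 false varves: 1425 − 5 = 1420.
Counting back 1420 years from 1974 CE places the cryptotephra horizon in 1974 − 1420 = 554 CE.

554 CE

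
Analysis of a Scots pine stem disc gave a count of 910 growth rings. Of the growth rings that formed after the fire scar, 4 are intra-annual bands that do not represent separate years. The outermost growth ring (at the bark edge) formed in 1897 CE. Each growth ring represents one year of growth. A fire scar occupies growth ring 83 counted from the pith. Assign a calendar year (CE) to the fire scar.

1074 CE

910 − 83 = 827 growth rings lie beyond the fire scar toward the bark edge.
827 − 4 false = 823 true growth rings after the fire scar.
1897 − 823 = 1074 CE.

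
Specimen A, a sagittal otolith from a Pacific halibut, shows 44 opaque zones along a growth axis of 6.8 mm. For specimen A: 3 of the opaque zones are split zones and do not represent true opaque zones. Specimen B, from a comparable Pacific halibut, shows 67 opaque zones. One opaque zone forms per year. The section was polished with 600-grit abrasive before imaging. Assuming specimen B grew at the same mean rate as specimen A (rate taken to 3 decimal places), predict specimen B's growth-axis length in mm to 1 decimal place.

11.1 mm

Specimen A: adjusted count: 44 − 3 = 41 opaque zones.
A: Mean rate = 6.8 mm / 41 years ≈ 0.166 mm/yr.
Length of B = 0.166 × 67 = 11.1 mm.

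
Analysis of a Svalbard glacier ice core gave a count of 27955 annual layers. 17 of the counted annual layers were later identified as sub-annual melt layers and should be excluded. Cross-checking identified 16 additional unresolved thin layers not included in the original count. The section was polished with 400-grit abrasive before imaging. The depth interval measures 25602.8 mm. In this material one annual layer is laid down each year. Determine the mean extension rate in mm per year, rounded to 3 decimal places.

0.916 mm per year

After corrections the count is 27955 − 17 + 16 = 27954 annual layers.
25602.8 mm over 27954 years gives 25602.8 / 27954 ≈ 0.916 mm per year.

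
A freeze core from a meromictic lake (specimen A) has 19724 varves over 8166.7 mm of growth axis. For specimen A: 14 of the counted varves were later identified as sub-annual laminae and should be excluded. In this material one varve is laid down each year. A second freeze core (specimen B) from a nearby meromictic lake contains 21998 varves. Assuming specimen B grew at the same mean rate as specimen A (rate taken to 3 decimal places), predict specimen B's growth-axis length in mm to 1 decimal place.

Specimen A: after corrections the count is 19724 − 14 = 19710 varves.
A: Mean rate = 8166.7 mm / 19710 years ≈ 0.414 mm/yr.
For B, 0.414 mm/year × 21998 years = 9107.2 mm.

9107.2 mm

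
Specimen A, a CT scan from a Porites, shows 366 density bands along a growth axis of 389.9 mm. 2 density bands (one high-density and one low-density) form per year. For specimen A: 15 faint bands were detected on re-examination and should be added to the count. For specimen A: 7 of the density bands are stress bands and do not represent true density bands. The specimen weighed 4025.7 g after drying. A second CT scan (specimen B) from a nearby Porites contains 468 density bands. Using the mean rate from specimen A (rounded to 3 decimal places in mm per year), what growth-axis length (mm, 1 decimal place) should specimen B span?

Specimen A: adjusted count: 366 − 7 + 15 = 374 density bands.
Specimen A: dividing by 2 density bands per year: 374 / 2 = 187 years.
A: Mean rate = 389.9 mm / 187 years ≈ 2.085 mm/yr.
Specimen B: dividing by 2 density bands per year: 468 / 2 = 234 years. For B, 2.085 mm/year × 234 years = 487.9 mm.

487.9 mm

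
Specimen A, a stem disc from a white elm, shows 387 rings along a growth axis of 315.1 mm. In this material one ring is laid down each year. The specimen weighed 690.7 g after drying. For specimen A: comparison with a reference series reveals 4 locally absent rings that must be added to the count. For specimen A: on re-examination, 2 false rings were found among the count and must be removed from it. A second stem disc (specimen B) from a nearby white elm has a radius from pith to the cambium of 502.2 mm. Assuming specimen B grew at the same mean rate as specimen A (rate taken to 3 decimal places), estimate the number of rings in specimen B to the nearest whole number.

Specimen A: after corrections the count is 387 − 2 + 4 = 389 rings.
A: Extension rate ≈ 315.1 / 389 = 0.810 mm/year.
Specimen B: 502.2 mm / 0.810 mm per year = 620.00 years ≈ 620 rings.

620 rings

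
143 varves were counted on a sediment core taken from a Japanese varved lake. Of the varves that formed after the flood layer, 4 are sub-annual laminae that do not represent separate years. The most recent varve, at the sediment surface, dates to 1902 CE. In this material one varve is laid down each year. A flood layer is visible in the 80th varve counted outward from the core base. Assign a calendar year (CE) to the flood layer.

1843 CE

Between varve 80 and the sediment surface there are 143 − 80 = 63 varves.
Removing the 4 false varves leaves 63 − 4 = 59 true varves beyond the flood layer.
The varve at the sediment surface is 1902 CE, so the flood layer dates to 1902 − 59 = 1843 CE.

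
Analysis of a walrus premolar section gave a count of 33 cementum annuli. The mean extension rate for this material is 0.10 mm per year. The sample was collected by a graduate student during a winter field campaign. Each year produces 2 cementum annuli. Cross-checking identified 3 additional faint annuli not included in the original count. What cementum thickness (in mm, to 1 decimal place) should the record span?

1.8 mm

True cementum annulus count = 33 + 3 = 36.
36 cementum annuli at 2 per year is 36 / 2 = 18 years.
18 years at 0.10 mm/year gives 0.10 × 18 = 1.8 mm.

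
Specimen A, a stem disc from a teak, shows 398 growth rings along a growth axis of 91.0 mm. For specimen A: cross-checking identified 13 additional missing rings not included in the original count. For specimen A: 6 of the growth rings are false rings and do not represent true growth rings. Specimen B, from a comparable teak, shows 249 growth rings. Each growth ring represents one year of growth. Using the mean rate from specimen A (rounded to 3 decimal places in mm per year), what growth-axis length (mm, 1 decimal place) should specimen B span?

Specimen A: adjusted count: 398 − 6 + 13 = 405 growth rings.
A: 91.0 mm over 405 years gives 91.0 / 405 ≈ 0.225 mm/yr.
For B, 0.225 mm/year × 249 years = 56.0 mm.

56.0 mm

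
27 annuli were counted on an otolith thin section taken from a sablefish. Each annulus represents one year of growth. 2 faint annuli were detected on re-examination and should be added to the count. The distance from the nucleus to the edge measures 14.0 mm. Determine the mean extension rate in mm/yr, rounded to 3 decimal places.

True annulus count = 27 + 2 = 29.
Extension rate ≈ 14.0 / 29 = 0.483 mm/yr.

0.483 mm/yr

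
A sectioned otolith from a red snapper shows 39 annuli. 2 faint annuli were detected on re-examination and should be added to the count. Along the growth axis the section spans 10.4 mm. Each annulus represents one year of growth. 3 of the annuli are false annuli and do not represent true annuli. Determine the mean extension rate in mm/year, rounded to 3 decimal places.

0.274 mm/year

True annulus count = 39 − 3 + 2 = 38.
Mean rate = 10.4 mm / 38 years ≈ 0.274 mm/year.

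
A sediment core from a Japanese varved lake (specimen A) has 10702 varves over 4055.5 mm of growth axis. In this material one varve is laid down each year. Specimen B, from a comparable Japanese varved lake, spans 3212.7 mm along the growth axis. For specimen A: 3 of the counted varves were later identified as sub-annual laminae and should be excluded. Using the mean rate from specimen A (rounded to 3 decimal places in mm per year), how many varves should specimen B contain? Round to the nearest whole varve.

Specimen A: true varve count = 10702 − 3 = 10699.
A: Mean rate = 4055.5 mm / 10699 years ≈ 0.379 mm/year.
B spans 3212.7 / 0.379 = 8476.78 years ≈ 8477 varves.

8477 varves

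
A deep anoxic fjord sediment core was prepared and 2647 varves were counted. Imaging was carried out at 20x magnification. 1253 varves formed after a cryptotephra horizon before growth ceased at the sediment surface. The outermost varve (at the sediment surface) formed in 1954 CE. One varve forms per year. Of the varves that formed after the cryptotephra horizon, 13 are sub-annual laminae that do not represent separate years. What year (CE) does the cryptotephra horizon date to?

714 CE

1253 varves post-date the cryptotephra horizon.
Excluding 13 false varves: 1253 − 13 = 1240.
1954 − 1240 = 714 CE.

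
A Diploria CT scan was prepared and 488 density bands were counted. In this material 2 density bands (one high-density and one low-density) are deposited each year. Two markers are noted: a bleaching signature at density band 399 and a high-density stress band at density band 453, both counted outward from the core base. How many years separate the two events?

453 − 399 = 54 density bands lie between the two events.
54 density bands at 2 per year is 54 / 2 = 27 years.

27 years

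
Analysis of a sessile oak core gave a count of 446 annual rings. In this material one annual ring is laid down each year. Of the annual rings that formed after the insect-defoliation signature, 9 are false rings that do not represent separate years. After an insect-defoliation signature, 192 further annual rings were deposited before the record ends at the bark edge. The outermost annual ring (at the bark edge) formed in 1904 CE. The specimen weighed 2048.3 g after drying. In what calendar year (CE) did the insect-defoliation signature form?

1721 CE

192 annual rings post-date the insect-defoliation signature.
192 − 9 false = 183 true annual rings after the insect-defoliation signature.
The annual ring at the bark edge is 1904 CE, so the insect-defoliation signature dates to 1904 − 183 = 1721 CE.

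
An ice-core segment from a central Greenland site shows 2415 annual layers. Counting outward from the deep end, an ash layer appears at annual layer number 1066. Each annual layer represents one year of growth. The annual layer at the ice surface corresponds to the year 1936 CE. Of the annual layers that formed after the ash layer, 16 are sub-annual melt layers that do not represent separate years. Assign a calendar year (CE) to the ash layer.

603 CE

The ash layer sits at annual layer 1066 from the deep end, so 2415 − 1066 = 1349 annual layers formed after it.
Excluding 16 false annual layers: 1349 − 16 = 1333.
1936 − 1333 = 603 CE.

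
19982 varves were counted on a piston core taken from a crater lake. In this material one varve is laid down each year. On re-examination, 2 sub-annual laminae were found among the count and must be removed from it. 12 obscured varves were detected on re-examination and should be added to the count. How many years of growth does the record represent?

19992 yr

After corrections the count is 19982 − 2 + 12 = 19992 varves.
One varve per year makes the duration 19992 years.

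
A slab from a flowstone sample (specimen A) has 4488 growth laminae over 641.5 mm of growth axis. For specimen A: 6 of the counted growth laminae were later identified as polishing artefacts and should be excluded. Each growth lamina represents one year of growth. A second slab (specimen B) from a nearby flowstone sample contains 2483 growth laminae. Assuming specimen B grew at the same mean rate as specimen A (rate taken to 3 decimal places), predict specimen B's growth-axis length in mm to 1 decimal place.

355.1 mm

Specimen A: after corrections the count is 4488 − 6 = 4482 growth laminae.
A: Mean rate = 641.5 mm / 4482 years ≈ 0.143 mm per year.
For B, 0.143 mm/year × 2483 years = 355.1 mm.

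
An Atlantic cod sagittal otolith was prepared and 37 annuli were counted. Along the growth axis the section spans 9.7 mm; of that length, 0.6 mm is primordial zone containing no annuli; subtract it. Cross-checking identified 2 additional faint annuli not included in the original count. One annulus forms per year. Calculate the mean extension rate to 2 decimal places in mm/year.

Adjusted count: 37 + 2 = 39 annuli.
Net length = 9.7 − 0.6 = 9.1 mm.
Mean rate = 9.1 mm / 39 years ≈ 0.23 mm/year.

0.23 mm/year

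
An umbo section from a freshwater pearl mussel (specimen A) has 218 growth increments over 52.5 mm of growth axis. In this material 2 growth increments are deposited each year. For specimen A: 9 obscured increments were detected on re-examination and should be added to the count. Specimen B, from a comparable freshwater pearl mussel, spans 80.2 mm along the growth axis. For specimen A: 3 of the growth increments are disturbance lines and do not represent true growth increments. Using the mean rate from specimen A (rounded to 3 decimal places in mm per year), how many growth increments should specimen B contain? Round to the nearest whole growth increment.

Specimen A: after corrections the count is 218 − 3 + 9 = 224 growth increments.
Specimen A: 224 growth increments at 2 per year is 224 / 2 = 112 years.
A: 52.5 mm over 112 years gives 52.5 / 112 ≈ 0.469 mm/year.
Specimen B: 80.2 mm / 0.469 mm per year = 171.00 years; at 2 growth increments per year that is 171.00 × 2 ≈ 342 growth increments.

342 growth increments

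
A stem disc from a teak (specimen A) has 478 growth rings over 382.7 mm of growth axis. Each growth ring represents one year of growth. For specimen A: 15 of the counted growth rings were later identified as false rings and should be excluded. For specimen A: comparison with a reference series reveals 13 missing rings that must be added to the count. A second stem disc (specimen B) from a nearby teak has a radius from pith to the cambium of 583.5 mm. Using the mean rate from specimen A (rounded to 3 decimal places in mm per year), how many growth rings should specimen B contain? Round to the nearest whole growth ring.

726 growth rings

Specimen A: true growth ring count = 478 − 15 + 13 = 476.
A: 382.7 mm over 476 years gives 382.7 / 476 ≈ 0.804 mm per year.
For B, 583.5 / 0.804 = 725.75 years ≈ 726 growth rings.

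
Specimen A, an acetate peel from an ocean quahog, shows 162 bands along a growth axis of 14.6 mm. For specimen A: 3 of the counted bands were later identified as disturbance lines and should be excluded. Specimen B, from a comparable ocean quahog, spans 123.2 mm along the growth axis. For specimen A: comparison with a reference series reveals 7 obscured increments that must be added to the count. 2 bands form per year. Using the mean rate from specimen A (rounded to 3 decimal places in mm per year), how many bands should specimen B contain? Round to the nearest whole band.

1400 bands

Specimen A: true band count = 162 − 3 + 7 = 166.
Specimen A: dividing by 2 bands per year: 166 / 2 = 83 years.
A: Mean rate = 14.6 mm / 83 years ≈ 0.176 mm per year.
For B, 123.2 / 0.176 = 700.00 years; at 2 bands per year that is 700.00 × 2 ≈ 1400 bands.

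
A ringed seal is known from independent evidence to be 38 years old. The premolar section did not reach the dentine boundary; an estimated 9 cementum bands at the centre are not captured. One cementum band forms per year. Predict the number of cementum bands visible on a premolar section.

29 cementum bands

Expected cementum bands over 38 years: 38.
Less the 9 uncaptured cementum bands: 38 − 9 = 29.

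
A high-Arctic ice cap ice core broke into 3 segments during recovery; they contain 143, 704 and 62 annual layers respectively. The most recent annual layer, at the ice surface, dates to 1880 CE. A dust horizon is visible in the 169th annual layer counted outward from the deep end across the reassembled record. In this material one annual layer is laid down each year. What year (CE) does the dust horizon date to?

1140 CE

Total annual layers = 143 + 704 + 62 = 909.
909 − 169 = 740 annual layers lie beyond the dust horizon toward the ice surface.
1880 − 740 = 1140 CE.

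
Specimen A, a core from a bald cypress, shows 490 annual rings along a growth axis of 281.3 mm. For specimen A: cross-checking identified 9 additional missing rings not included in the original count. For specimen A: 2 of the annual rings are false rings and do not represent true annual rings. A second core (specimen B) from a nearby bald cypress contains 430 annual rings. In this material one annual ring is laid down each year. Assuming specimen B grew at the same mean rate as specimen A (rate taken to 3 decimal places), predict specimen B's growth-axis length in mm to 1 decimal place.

Specimen A: after corrections the count is 490 − 2 + 9 = 497 annual rings.
A: 281.3 mm over 497 years gives 281.3 / 497 ≈ 0.566 mm/year.
Length of B = 0.566 × 430 = 243.4 mm.

243.4 mm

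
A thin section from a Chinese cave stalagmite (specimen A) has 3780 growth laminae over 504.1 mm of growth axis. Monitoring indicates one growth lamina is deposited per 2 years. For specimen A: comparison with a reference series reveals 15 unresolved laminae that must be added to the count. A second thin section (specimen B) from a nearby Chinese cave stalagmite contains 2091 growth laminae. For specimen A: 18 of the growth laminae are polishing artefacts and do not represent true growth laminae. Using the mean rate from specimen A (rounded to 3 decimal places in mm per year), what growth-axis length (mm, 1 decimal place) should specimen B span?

280.2 mm

Specimen A: after corrections the count is 3780 − 18 + 15 = 3777 growth laminae.
Specimen A: multiplying by 2 years per growth lamina: 3777 × 2 = 7554 years.
A: Extension rate ≈ 504.1 / 7554 = 0.067 mm/yr.
Specimen B: 2091 growth laminae at 2 years each span 2091 × 2 = 4182 years. Length of B = 0.067 × 4182 = 280.2 mm.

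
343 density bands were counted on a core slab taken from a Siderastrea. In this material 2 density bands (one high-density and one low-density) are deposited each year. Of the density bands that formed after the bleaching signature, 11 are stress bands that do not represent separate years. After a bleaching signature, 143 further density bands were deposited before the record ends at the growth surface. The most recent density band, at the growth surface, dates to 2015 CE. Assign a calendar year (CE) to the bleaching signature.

143 density bands formed after the bleaching signature.
143 − 11 false = 132 true density bands after the bleaching signature.
With 2 density bands per year, 132 / 2 = 66 years.
Counting back 66 years from 2015 CE places the bleaching signature in 2015 − 66 = 1949 CE.

1949 CE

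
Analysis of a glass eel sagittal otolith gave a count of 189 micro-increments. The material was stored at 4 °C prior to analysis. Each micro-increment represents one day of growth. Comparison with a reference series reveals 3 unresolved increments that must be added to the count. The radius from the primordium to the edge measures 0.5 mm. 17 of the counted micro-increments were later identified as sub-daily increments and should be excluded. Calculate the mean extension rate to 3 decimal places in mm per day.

0.003 mm per day

Adjusted count: 189 − 17 + 3 = 175 micro-increments.
0.5 mm over 175 days gives 0.5 / 175 ≈ 0.003 mm per day.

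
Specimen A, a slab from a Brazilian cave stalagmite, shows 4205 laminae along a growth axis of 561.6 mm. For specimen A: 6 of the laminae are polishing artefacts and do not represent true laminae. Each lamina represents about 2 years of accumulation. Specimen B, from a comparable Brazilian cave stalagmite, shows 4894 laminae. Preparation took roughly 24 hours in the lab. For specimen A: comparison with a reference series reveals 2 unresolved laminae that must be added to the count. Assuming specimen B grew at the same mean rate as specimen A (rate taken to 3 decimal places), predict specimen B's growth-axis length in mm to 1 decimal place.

655.8 mm

Specimen A: adjusted count: 4205 − 6 + 2 = 4201 laminae.
Specimen A: multiplying by 2 years per lamina: 4201 × 2 = 8402 years.
A: Mean rate = 561.6 mm / 8402 years ≈ 0.067 mm/yr.
Specimen B: multiplying by 2 years per lamina: 4894 × 2 = 9788 years. For B, 0.067 mm/year × 9788 years = 655.8 mm.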